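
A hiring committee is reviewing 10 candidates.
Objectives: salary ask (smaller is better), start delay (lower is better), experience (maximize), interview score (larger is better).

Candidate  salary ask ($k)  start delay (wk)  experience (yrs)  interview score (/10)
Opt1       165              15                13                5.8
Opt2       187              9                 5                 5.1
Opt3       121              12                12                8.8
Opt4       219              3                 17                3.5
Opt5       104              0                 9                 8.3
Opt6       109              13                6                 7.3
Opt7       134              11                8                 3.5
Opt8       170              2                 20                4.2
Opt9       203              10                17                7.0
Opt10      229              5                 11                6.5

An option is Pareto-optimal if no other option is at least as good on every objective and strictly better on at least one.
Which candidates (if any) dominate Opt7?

Opt5

Opt5: salary ask 104≤134, start delay 0≤11, experience 9≥8, interview score 8.3≥3.5 — dominates Opt7.
Others (Opt1, Opt2, Opt3, Opt4, Opt6, Opt8, Opt9, Opt10) are each worse than Opt7 on at least one objective.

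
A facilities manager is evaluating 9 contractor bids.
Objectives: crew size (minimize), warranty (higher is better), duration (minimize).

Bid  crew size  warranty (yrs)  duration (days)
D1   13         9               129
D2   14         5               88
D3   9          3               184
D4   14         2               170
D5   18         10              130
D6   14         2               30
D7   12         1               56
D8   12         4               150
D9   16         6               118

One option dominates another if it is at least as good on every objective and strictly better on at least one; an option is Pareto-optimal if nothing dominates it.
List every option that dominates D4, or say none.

D1: crew size 13≤14, warranty 9≥2, duration 129≤170 — dominates D4.
D2: crew size 14≤14, warranty 5≥2, duration 88≤170 — dominates D4.
D6: crew size 14≤14, warranty 2≥2, duration 30≤170 — dominates D4.
D8: crew size 12≤14, warranty 4≥2, duration 150≤170 — dominates D4.
Others (D3, D5, D7, D9) are each worse than D4 on at least one objective.

D1, D2, D6, D8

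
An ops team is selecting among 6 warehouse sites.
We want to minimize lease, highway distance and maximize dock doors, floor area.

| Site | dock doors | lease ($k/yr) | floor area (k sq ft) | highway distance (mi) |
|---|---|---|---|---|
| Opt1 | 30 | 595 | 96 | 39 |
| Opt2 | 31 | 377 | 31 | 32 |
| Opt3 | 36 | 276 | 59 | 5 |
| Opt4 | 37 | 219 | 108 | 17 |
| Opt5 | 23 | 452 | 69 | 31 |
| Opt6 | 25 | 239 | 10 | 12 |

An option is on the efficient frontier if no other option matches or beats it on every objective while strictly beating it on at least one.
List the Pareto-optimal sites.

Opt1: dominated by Opt4 (dock doors 37≥30, lease 219≤595, floor area 108≥96, highway distance 17≤39).
Opt2: dominated by Opt3 (dock doors 36≥31, lease 276≤377, floor area 59≥31, highway distance 5≤32).
Opt3: not dominated (best highway distance).
Opt4: not dominated (best dock doors).
Opt5: dominated by Opt4 (dock doors 37≥23, lease 219≤452, floor area 108≥69, highway distance 17≤31).
Opt6: not dominated.

Opt3, Opt4, Opt6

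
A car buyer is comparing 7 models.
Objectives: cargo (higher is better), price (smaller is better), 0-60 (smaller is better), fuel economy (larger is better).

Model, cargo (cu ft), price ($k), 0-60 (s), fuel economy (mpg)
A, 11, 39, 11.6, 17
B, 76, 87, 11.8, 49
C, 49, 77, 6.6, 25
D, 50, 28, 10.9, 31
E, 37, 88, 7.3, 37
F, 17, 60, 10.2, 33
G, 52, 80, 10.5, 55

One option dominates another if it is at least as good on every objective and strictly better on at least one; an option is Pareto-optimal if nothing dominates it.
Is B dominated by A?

A vs B: A is worse on cargo (11 vs 76), so it does not dominate B.

No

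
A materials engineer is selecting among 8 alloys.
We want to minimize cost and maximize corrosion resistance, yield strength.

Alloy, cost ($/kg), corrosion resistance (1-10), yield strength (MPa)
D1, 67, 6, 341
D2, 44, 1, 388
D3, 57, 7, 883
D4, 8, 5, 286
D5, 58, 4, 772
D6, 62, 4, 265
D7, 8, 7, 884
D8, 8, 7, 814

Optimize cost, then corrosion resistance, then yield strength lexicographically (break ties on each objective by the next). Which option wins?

First minimize cost: best is 8, kept {D4, D7, D8}.
Then maximize corrosion resistance: best is 7, kept {D7, D8}.
Then maximize yield strength: best is 884, kept {D7}.

D7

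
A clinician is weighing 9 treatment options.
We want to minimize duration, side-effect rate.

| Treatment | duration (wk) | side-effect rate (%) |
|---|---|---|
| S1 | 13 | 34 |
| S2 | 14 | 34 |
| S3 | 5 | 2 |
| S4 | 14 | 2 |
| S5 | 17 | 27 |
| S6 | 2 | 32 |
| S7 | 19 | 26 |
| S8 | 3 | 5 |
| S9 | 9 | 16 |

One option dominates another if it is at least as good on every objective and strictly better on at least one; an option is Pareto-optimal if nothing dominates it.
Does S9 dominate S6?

No

S9 vs S6: S9 is worse on duration (9 vs 2), so it does not dominate S6.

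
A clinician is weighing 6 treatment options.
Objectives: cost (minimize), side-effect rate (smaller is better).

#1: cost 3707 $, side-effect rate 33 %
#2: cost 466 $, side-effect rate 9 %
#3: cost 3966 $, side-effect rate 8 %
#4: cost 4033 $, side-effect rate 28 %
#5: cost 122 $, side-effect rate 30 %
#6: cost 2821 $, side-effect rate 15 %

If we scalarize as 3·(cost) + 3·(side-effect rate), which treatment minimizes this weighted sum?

#1: 3·3707 + 3·33 = 11220
#2: 3·466 + 3·9 = 1425
#3: 3·3966 + 3·8 = 11922
#4: 3·4033 + 3·28 = 12183
#5: 3·122 + 3·30 = 456
#6: 3·2821 + 3·15 = 8508
Lowest: #5 at 456.

#5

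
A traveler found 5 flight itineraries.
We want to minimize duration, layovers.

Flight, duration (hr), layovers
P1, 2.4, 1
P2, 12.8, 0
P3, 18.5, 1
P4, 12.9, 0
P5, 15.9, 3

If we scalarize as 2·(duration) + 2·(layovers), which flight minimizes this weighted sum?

P1: 2·2.4 + 2·1 = 6.8
P2: 2·12.8 + 2·0 = 25.6
P3: 2·18.5 + 2·1 = 39.0
P4: 2·12.9 + 2·0 = 25.8
P5: 2·15.9 + 2·3 = 37.8
Lowest: P1 at 6.8.

P1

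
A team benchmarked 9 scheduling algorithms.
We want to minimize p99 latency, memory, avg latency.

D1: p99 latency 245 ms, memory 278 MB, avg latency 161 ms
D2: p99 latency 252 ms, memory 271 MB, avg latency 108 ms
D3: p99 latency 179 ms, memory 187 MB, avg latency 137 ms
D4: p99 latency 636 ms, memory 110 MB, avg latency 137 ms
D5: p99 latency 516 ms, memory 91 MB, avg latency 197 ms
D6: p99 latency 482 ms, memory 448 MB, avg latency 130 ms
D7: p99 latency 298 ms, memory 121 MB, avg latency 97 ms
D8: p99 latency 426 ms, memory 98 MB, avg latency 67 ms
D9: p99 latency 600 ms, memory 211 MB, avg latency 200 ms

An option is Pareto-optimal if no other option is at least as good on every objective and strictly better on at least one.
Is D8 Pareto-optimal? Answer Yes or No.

D1: worse on memory (278 vs 98).
D2: worse on memory (271 vs 98).
D3: worse on memory (187 vs 98).
D4: worse on p99 latency (636 vs 426).
D5: worse on p99 latency (516 vs 426).
D6: worse on p99 latency (482 vs 426).
D7: worse on memory (121 vs 98).
D9: worse on p99 latency (600 vs 426).
No option is at least as good as D8 on every objective and strictly better on one.

Yes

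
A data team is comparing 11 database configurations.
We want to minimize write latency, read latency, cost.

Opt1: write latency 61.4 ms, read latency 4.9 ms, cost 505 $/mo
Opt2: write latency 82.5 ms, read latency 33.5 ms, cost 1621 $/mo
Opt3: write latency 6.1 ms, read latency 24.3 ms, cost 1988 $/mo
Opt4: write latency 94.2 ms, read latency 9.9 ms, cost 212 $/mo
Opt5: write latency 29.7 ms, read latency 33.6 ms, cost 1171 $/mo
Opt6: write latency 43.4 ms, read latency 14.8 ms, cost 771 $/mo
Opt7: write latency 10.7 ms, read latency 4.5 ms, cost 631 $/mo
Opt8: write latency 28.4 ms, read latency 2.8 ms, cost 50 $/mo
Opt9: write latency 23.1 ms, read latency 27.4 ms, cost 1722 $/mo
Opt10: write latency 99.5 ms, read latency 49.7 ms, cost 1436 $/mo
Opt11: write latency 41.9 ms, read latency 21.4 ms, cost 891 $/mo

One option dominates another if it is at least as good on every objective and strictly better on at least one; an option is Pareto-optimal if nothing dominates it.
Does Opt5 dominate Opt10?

Yes

Opt5 vs Opt10: write latency 29.7≤99.5, read latency 33.6≤49.7, cost 1171≤1436 — Opt5 is at least as good on every objective with at least one strict improvement.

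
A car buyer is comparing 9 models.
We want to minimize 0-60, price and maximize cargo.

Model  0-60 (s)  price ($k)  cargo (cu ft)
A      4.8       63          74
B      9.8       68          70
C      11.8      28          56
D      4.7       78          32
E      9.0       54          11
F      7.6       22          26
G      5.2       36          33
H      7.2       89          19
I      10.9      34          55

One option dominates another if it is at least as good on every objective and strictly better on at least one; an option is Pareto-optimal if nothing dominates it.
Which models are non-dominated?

A, C, D, F, G, I

A: not dominated (best cargo).
B: dominated by A (0-60 4.8≤9.8, price 63≤68, cargo 74≥70).
C: not dominated.
D: not dominated (best 0-60).
E: dominated by F (0-60 7.6≤9.0, price 22≤54, cargo 26≥11).
F: not dominated (best price).
G: not dominated.
H: dominated by A (0-60 4.8≤7.2, price 63≤89, cargo 74≥19).
I: not dominated.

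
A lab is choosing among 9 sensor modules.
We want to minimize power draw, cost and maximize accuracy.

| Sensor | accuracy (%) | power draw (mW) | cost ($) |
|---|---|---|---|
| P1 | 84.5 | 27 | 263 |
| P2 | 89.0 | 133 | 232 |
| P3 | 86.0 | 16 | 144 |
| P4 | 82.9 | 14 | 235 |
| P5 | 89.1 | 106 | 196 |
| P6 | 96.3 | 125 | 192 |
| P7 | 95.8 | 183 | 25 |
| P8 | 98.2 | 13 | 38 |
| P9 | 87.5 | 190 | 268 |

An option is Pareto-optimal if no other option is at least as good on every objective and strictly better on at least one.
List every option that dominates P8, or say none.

none

P1: worse on accuracy (84.5 vs 98.2).
P2: worse on accuracy (89.0 vs 98.2).
P3: worse on accuracy (86.0 vs 98.2).
P4: worse on accuracy (82.9 vs 98.2).
P5: worse on accuracy (89.1 vs 98.2).
P6: worse on accuracy (96.3 vs 98.2).
P7: worse on accuracy (95.8 vs 98.2).
P9: worse on accuracy (87.5 vs 98.2).
No option dominates P8.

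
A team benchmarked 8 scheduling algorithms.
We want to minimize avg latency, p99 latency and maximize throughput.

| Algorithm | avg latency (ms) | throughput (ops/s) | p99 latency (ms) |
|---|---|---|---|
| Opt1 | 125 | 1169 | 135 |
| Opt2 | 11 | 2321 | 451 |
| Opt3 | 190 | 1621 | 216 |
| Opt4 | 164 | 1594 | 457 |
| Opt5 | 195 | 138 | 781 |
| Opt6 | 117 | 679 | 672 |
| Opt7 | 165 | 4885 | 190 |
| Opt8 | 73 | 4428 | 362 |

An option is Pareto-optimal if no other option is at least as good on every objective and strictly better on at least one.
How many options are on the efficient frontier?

Opt1: not dominated (best p99 latency).
Opt2: not dominated (best avg latency).
Opt3: dominated by Opt7 (avg latency 165≤190, throughput 4885≥1621, p99 latency 190≤216).
Opt4: dominated by Opt2 (avg latency 11≤164, throughput 2321≥1594, p99 latency 451≤457).
Opt5: dominated by Opt1 (avg latency 125≤195, throughput 1169≥138, p99 latency 135≤781).
Opt6: dominated by Opt2 (avg latency 11≤117, throughput 2321≥679, p99 latency 451≤672).
Opt7: not dominated (best throughput).
Opt8: not dominated.
Pareto-optimal: Opt1, Opt2, Opt7, Opt8 → 4.

4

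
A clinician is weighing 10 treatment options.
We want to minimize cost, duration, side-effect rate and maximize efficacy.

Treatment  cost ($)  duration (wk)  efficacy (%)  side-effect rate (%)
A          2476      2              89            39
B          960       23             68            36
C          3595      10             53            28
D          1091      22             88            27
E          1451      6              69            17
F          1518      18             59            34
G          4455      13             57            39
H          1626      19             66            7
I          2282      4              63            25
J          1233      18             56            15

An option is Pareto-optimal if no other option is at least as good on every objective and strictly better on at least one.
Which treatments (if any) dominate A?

B: worse on duration (23 vs 2).
C: worse on cost (3595 vs 2476).
D: worse on duration (22 vs 2).
E: worse on duration (6 vs 2).
F: worse on duration (18 vs 2).
G: worse on cost (4455 vs 2476).
H: worse on duration (19 vs 2).
I: worse on duration (4 vs 2).
J: worse on duration (18 vs 2).
No option dominates A.

none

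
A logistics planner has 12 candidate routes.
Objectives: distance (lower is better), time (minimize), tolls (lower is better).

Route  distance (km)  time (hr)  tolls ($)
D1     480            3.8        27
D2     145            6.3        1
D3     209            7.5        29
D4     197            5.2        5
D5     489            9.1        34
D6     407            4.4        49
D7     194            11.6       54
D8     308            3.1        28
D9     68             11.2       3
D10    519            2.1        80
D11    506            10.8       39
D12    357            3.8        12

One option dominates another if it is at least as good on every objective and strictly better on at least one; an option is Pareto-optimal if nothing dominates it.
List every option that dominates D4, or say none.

none

D1: worse on distance (480 vs 197).
D2: worse on time (6.3 vs 5.2).
D3: worse on distance (209 vs 197).
D5: worse on distance (489 vs 197).
D6: worse on distance (407 vs 197).
D7: worse on time (11.6 vs 5.2).
D8: worse on distance (308 vs 197).
D9: worse on time (11.2 vs 5.2).
D10: worse on distance (519 vs 197).
D11: worse on distance (506 vs 197).
D12: worse on distance (357 vs 197).
No option dominates D4.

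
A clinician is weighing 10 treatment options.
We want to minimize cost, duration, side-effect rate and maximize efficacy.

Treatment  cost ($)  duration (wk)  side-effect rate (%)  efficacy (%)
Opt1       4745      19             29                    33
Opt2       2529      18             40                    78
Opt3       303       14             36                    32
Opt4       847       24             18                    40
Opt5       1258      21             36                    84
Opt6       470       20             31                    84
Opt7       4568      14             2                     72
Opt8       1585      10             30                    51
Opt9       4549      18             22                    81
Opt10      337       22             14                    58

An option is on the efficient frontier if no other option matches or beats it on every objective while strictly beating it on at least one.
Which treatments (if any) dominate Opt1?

Opt7, Opt9

Opt7: cost 4568≤4745, duration 14≤19, side-effect rate 2≤29, efficacy 72≥33 — dominates Opt1.
Opt9: cost 4549≤4745, duration 18≤19, side-effect rate 22≤29, efficacy 81≥33 — dominates Opt1.
Others (Opt2, Opt3, Opt4, Opt5, Opt6, Opt8, Opt10) are each worse than Opt1 on at least one objective.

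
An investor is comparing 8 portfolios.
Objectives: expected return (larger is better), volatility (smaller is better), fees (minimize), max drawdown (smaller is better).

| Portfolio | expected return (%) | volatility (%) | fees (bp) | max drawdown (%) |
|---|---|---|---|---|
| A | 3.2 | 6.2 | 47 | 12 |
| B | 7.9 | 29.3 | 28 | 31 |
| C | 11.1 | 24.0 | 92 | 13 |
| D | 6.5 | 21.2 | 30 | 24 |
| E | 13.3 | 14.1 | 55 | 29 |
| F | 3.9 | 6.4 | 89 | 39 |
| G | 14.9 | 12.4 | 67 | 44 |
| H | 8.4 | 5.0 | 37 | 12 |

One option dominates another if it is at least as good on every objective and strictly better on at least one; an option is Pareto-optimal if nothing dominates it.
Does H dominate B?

H vs B: H is worse on fees (37 vs 28), so it does not dominate B.

No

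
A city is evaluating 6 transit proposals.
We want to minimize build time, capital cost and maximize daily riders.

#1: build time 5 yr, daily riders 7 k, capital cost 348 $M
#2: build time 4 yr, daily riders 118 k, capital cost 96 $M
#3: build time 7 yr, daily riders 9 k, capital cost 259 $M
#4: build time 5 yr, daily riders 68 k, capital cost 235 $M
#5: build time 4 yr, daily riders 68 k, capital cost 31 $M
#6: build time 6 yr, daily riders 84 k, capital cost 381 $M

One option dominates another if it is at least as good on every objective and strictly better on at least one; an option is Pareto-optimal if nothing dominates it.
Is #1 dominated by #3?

No

#3 vs #1: #3 is worse on build time (7 vs 5), so it does not dominate #1.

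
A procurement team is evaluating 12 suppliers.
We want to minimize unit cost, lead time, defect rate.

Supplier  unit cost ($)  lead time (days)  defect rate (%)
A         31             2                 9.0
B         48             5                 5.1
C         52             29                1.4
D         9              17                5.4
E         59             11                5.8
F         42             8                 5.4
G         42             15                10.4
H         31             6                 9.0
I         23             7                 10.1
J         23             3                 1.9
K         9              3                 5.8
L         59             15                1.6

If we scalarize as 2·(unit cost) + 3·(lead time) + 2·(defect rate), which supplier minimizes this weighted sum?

A: 2·31 + 3·2 + 2·9.0 = 86.0
B: 2·48 + 3·5 + 2·5.1 = 121.2
C: 2·52 + 3·29 + 2·1.4 = 193.8
D: 2·9 + 3·17 + 2·5.4 = 79.8
E: 2·59 + 3·11 + 2·5.8 = 162.6
F: 2·42 + 3·8 + 2·5.4 = 118.8
G: 2·42 + 3·15 + 2·10.4 = 149.8
H: 2·31 + 3·6 + 2·9.0 = 98.0
I: 2·23 + 3·7 + 2·10.1 = 87.2
J: 2·23 + 3·3 + 2·1.9 = 58.8
K: 2·9 + 3·3 + 2·5.8 = 38.6
L: 2·59 + 3·15 + 2·1.6 = 166.2
Lowest: K at 38.6.

K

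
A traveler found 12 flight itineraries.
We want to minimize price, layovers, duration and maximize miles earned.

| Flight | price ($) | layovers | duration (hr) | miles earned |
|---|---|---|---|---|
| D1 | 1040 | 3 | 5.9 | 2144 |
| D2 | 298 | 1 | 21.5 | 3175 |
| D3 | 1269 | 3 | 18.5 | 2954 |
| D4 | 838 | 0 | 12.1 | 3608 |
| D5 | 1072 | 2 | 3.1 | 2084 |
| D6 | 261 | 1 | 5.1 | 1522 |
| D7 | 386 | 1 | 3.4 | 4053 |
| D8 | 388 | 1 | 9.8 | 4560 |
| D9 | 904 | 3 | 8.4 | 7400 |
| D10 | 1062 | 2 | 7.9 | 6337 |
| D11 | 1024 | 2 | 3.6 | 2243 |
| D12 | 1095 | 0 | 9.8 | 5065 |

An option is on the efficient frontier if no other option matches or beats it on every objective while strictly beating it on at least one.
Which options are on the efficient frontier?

D1: dominated by D7 (price 386≤1040, layovers 1≤3, duration 3.4≤5.9, miles earned 4053≥2144).
D2: not dominated.
D3: dominated by D4 (price 838≤1269, layovers 0≤3, duration 12.1≤18.5, miles earned 3608≥2954).
D4: not dominated.
D5: not dominated (best duration).
D6: not dominated (best price).
D7: not dominated.
D8: not dominated.
D9: not dominated (best miles earned).
D10: not dominated.
D11: dominated by D7 (price 386≤1024, layovers 1≤2, duration 3.4≤3.6, miles earned 4053≥2243).
D12: not dominated.

D2, D4, D5, D6, D7, D8, D9, D10, D12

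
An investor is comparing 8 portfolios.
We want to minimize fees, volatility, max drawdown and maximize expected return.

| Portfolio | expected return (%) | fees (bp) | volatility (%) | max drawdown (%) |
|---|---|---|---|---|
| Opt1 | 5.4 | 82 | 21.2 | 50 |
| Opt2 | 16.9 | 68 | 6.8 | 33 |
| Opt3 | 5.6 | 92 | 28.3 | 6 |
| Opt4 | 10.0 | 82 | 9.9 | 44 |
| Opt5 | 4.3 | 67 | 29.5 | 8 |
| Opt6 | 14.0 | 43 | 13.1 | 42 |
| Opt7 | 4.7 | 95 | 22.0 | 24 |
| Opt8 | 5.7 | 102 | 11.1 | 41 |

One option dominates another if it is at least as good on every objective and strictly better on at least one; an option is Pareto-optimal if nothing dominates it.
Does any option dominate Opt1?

Opt2 vs Opt1: expected return 16.9≥5.4, fees 68≤82, volatility 6.8≤21.2, max drawdown 33≤50 — Opt2 is at least as good on every objective and strictly better on at least one, so Opt2 dominates Opt1.

Yes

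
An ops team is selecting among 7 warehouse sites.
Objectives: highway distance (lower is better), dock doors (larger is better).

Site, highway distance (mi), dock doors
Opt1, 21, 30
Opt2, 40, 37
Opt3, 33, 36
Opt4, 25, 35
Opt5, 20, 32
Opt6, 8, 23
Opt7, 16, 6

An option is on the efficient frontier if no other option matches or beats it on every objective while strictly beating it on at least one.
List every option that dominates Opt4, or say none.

Opt1: worse on dock doors (30 vs 35).
Opt2: worse on highway distance (40 vs 25).
Opt3: worse on highway distance (33 vs 25).
Opt5: worse on dock doors (32 vs 35).
Opt6: worse on dock doors (23 vs 35).
Opt7: worse on dock doors (6 vs 35).
No option dominates Opt4.

none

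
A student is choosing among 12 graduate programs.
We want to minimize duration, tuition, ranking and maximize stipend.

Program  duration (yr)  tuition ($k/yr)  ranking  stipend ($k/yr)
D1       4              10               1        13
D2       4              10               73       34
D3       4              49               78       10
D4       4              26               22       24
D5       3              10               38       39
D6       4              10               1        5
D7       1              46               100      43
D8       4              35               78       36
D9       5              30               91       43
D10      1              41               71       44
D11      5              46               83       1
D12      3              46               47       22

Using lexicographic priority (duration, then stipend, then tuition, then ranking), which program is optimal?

D10

First minimize duration: best is 1, kept {D7, D10}.
Then maximize stipend: best is 44, kept {D10}.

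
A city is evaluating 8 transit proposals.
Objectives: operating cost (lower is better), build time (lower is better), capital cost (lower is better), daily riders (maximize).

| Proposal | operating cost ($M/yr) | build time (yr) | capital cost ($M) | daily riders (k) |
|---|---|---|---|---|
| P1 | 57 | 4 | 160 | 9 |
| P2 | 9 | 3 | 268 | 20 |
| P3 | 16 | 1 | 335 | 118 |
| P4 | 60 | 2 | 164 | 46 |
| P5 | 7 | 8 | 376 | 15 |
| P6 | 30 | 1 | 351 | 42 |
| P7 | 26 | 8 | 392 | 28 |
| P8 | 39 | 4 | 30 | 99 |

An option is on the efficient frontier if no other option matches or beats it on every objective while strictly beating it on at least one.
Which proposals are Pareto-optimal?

P1: dominated by P8 (operating cost 39≤57, build time 4≤4, capital cost 30≤160, daily riders 99≥9).
P2: not dominated.
P3: not dominated (best daily riders).
P4: not dominated.
P5: not dominated (best operating cost).
P6: dominated by P3 (operating cost 16≤30, build time 1≤1, capital cost 335≤351, daily riders 118≥42).
P7: dominated by P3 (operating cost 16≤26, build time 1≤8, capital cost 335≤392, daily riders 118≥28).
P8: not dominated (best capital cost).

P2, P3, P4, P5, P8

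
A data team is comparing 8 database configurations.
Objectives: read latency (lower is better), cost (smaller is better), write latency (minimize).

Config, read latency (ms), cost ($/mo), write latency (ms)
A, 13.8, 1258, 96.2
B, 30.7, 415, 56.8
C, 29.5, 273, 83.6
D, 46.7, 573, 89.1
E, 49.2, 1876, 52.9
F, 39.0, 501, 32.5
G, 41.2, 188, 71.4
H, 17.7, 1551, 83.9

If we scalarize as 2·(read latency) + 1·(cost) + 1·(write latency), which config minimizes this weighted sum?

A: 2·13.8 + 1·1258 + 1·96.2 = 1381.8
B: 2·30.7 + 1·415 + 1·56.8 = 533.2
C: 2·29.5 + 1·273 + 1·83.6 = 415.6
D: 2·46.7 + 1·573 + 1·89.1 = 755.5
E: 2·49.2 + 1·1876 + 1·52.9 = 2027.3
F: 2·39.0 + 1·501 + 1·32.5 = 611.5
G: 2·41.2 + 1·188 + 1·71.4 = 341.8
H: 2·17.7 + 1·1551 + 1·83.9 = 1670.3
Lowest: G at 341.8.

G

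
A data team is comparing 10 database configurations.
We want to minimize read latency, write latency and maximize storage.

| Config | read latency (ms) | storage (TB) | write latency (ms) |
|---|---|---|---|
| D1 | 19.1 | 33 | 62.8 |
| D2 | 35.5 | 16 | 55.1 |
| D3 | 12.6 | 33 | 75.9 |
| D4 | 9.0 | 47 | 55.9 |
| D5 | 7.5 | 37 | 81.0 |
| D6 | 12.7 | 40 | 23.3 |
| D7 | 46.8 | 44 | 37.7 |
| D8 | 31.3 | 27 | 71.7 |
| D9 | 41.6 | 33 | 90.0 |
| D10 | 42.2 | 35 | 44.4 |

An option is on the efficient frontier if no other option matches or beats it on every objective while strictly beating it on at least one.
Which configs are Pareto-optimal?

D4, D5, D6, D7

D1: dominated by D4 (read latency 9.0≤19.1, storage 47≥33, write latency 55.9≤62.8).
D2: dominated by D6 (read latency 12.7≤35.5, storage 40≥16, write latency 23.3≤55.1).
D3: dominated by D4 (read latency 9.0≤12.6, storage 47≥33, write latency 55.9≤75.9).
D4: not dominated (best storage).
D5: not dominated (best read latency).
D6: not dominated (best write latency).
D7: not dominated.
D8: dominated by D1 (read latency 19.1≤31.3, storage 33≥27, write latency 62.8≤71.7).
D9: dominated by D1 (read latency 19.1≤41.6, storage 33≥33, write latency 62.8≤90.0).
D10: dominated by D6 (read latency 12.7≤42.2, storage 40≥35, write latency 23.3≤44.4).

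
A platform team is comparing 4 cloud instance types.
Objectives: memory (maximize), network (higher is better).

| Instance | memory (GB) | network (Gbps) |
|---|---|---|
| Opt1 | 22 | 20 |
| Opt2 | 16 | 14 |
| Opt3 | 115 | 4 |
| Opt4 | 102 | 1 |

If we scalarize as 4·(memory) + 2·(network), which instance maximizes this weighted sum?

Opt1: 4·22 + 2·20 = 128
Opt2: 4·16 + 2·14 = 92
Opt3: 4·115 + 2·4 = 468
Opt4: 4·102 + 2·1 = 410
Highest: Opt3 at 468.

Opt3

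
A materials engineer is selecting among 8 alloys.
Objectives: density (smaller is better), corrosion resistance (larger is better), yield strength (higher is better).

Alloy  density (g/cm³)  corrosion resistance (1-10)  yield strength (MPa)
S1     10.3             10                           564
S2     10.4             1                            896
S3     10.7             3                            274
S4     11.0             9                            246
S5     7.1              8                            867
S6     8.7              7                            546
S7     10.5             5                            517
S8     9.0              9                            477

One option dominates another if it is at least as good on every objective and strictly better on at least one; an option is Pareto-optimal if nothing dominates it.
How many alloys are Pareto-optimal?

S1: not dominated (best corrosion resistance).
S2: not dominated (best yield strength).
S3: dominated by S1 (density 10.3≤10.7, corrosion resistance 10≥3, yield strength 564≥274).
S4: dominated by S1 (density 10.3≤11.0, corrosion resistance 10≥9, yield strength 564≥246).
S5: not dominated (best density).
S6: dominated by S5 (density 7.1≤8.7, corrosion resistance 8≥7, yield strength 867≥546).
S7: dominated by S1 (density 10.3≤10.5, corrosion resistance 10≥5, yield strength 564≥517).
S8: not dominated.
Pareto-optimal: S1, S2, S5, S8 → 4.

4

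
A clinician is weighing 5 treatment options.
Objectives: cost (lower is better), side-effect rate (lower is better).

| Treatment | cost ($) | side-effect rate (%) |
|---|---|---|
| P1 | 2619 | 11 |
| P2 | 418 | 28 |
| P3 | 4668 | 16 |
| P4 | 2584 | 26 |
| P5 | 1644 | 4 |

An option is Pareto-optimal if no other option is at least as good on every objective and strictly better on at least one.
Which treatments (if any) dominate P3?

P1: cost 2619≤4668, side-effect rate 11≤16 — dominates P3.
P5: cost 1644≤4668, side-effect rate 4≤16 — dominates P3.
Others (P2, P4) are each worse than P3 on at least one objective.

P1, P5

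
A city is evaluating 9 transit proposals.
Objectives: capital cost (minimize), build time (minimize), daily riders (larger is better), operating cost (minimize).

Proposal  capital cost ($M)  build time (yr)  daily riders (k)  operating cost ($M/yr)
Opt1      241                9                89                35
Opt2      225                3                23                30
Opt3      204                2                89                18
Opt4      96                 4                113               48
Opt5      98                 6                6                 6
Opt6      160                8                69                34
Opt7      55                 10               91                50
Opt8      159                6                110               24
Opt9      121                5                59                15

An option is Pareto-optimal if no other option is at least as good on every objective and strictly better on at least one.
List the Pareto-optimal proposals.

Opt3, Opt4, Opt5, Opt7, Opt8, Opt9

Opt1: dominated by Opt3 (capital cost 204≤241, build time 2≤9, daily riders 89≥89, operating cost 18≤35).
Opt2: dominated by Opt3 (capital cost 204≤225, build time 2≤3, daily riders 89≥23, operating cost 18≤30).
Opt3: not dominated (best build time).
Opt4: not dominated (best daily riders).
Opt5: not dominated (best operating cost).
Opt6: dominated by Opt8 (capital cost 159≤160, build time 6≤8, daily riders 110≥69, operating cost 24≤34).
Opt7: not dominated (best capital cost).
Opt8: not dominated.
Opt9: not dominated.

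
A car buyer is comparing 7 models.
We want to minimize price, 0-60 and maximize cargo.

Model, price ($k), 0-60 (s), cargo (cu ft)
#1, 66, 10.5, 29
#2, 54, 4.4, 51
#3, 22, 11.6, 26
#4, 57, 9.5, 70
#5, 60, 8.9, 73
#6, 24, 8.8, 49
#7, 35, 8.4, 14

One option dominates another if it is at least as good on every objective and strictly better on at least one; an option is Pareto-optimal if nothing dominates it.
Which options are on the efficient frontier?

#1: dominated by #2 (price 54≤66, 0-60 4.4≤10.5, cargo 51≥29).
#2: not dominated (best 0-60).
#3: not dominated (best price).
#4: not dominated.
#5: not dominated (best cargo).
#6: not dominated.
#7: not dominated.

#2, #3, #4, #5, #6, #7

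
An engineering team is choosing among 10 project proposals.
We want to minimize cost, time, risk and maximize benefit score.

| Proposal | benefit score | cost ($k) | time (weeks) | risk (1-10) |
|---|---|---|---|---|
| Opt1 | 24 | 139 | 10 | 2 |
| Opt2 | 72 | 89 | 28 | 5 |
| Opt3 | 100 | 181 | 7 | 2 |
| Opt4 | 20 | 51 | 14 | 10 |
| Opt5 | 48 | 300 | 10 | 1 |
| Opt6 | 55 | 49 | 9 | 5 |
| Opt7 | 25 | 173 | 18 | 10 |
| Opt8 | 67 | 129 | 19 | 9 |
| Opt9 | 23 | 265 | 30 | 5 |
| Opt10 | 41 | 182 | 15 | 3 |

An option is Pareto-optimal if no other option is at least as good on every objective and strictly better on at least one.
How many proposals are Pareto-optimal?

6

Opt1: not dominated.
Opt2: not dominated.
Opt3: not dominated (best benefit score).
Opt4: dominated by Opt6 (benefit score 55≥20, cost 49≤51, time 9≤14, risk 5≤10).
Opt5: not dominated (best risk).
Opt6: not dominated (best cost).
Opt7: dominated by Opt6 (benefit score 55≥25, cost 49≤173, time 9≤18, risk 5≤10).
Opt8: not dominated.
Opt9: dominated by Opt1 (benefit score 24≥23, cost 139≤265, time 10≤30, risk 2≤5).
Opt10: dominated by Opt3 (benefit score 100≥41, cost 181≤182, time 7≤15, risk 2≤3).
Pareto-optimal: Opt1, Opt2, Opt3, Opt5, Opt6, Opt8 → 6.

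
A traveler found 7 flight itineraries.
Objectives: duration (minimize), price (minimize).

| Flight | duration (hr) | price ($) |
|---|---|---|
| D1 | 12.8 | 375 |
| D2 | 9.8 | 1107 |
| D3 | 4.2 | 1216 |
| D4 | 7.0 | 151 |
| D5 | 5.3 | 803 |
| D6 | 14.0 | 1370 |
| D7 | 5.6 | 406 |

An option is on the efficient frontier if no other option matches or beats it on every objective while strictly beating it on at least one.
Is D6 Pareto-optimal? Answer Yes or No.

No

D1 vs D6: duration 12.8≤14.0, price 375≤1370 — D1 is at least as good on every objective and strictly better on at least one, so D1 dominates D6.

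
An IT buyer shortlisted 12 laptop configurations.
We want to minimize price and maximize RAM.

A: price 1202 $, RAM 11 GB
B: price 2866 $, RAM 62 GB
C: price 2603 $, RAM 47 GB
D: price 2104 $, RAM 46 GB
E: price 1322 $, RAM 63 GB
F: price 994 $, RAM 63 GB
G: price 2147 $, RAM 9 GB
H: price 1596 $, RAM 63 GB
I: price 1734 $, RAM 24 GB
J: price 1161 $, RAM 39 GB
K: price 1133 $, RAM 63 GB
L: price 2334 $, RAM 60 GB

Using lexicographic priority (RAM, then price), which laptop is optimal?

F

First maximize RAM: best is 63, kept {E, F, H, K}.
Then minimize price: best is 994, kept {F}.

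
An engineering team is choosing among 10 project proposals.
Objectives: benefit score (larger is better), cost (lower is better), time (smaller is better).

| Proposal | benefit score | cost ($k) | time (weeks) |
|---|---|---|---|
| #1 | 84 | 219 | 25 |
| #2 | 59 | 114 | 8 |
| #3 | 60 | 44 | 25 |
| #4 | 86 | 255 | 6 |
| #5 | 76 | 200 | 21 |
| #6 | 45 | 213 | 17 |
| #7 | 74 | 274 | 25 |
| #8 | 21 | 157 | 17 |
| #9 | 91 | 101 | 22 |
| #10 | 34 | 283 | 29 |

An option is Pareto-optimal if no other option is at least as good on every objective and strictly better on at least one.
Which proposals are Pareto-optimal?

#2, #3, #4, #5, #9

#1: dominated by #9 (benefit score 91≥84, cost 101≤219, time 22≤25).
#2: not dominated.
#3: not dominated (best cost).
#4: not dominated (best time).
#5: not dominated.
#6: dominated by #2 (benefit score 59≥45, cost 114≤213, time 8≤17).
#7: dominated by #1 (benefit score 84≥74, cost 219≤274, time 25≤25).
#8: dominated by #2 (benefit score 59≥21, cost 114≤157, time 8≤17).
#9: not dominated (best benefit score).
#10: dominated by #1 (benefit score 84≥34, cost 219≤283, time 25≤29).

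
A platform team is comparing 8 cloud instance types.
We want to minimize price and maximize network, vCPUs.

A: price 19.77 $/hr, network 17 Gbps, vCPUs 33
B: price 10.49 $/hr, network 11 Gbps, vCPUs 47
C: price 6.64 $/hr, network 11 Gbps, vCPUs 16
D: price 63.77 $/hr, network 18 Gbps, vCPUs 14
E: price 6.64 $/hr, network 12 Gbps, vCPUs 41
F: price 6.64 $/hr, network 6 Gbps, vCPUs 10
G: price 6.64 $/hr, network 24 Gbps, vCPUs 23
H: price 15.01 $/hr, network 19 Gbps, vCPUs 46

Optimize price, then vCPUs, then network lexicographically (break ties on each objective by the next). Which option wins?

E

First minimize price: best is 6.64, kept {C, E, F, G}.
Then maximize vCPUs: best is 41, kept {E}.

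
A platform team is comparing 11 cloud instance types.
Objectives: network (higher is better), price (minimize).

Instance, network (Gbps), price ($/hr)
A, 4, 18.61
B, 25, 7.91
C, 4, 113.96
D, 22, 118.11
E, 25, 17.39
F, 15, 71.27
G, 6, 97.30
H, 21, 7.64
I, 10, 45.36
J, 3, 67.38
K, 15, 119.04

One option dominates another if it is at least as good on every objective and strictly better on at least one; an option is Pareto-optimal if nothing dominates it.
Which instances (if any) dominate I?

B, E, H

B: network 25≥10, price 7.91≤45.36 — dominates I.
E: network 25≥10, price 17.39≤45.36 — dominates I.
H: network 21≥10, price 7.64≤45.36 — dominates I.
Others (A, C, D, F, G, J, K) are each worse than I on at least one objective.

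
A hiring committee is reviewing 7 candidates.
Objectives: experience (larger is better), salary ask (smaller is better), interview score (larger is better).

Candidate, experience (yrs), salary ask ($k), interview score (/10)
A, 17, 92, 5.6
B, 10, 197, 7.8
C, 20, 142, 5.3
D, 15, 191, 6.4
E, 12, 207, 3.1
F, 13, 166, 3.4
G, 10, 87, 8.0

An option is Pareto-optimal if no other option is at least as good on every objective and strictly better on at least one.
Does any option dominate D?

A: worse on interview score (5.6 vs 6.4).
B: worse on experience (10 vs 15).
C: worse on interview score (5.3 vs 6.4).
E: worse on experience (12 vs 15).
F: worse on experience (13 vs 15).
G: worse on experience (10 vs 15).
No option is at least as good as D on every objective and strictly better on one.

No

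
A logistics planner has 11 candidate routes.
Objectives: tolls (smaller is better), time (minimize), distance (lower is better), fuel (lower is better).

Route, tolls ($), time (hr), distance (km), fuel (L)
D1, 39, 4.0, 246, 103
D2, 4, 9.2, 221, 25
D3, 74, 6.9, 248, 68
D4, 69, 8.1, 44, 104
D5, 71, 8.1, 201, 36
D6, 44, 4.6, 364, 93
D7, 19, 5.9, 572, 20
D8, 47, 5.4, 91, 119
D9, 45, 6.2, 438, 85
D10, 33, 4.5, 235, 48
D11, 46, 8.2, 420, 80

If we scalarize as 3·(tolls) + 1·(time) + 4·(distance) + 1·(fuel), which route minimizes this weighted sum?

D1: 3·39 + 1·4.0 + 4·246 + 1·103 = 1208.0
D2: 3·4 + 1·9.2 + 4·221 + 1·25 = 930.2
D3: 3·74 + 1·6.9 + 4·248 + 1·68 = 1288.9
D4: 3·69 + 1·8.1 + 4·44 + 1·104 = 495.1
D5: 3·71 + 1·8.1 + 4·201 + 1·36 = 1061.1
D6: 3·44 + 1·4.6 + 4·364 + 1·93 = 1685.6
D7: 3·19 + 1·5.9 + 4·572 + 1·20 = 2370.9
D8: 3·47 + 1·5.4 + 4·91 + 1·119 = 629.4
D9: 3·45 + 1·6.2 + 4·438 + 1·85 = 1978.2
D10: 3·33 + 1·4.5 + 4·235 + 1·48 = 1091.5
D11: 3·46 + 1·8.2 + 4·420 + 1·80 = 1906.2
Lowest: D4 at 495.1.

D4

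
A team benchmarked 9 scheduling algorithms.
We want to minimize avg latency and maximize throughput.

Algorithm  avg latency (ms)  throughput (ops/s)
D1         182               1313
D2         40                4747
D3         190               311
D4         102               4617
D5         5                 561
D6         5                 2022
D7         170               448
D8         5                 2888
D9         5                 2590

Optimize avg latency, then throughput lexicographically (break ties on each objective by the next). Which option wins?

First minimize avg latency: best is 5, kept {D5, D6, D8, D9}.
Then maximize throughput: best is 2888, kept {D8}.

D8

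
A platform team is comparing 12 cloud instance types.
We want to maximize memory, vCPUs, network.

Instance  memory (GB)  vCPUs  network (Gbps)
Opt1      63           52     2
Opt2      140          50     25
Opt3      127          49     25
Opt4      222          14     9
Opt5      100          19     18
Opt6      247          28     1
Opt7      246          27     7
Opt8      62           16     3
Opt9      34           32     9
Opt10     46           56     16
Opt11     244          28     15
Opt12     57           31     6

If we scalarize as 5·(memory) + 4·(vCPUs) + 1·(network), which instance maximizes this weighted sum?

Opt6

Opt1: 5·63 + 4·52 + 1·2 = 525
Opt2: 5·140 + 4·50 + 1·25 = 925
Opt3: 5·127 + 4·49 + 1·25 = 856
Opt4: 5·222 + 4·14 + 1·9 = 1175
Opt5: 5·100 + 4·19 + 1·18 = 594
Opt6: 5·247 + 4·28 + 1·1 = 1348
Opt7: 5·246 + 4·27 + 1·7 = 1345
Opt8: 5·62 + 4·16 + 1·3 = 377
Opt9: 5·34 + 4·32 + 1·9 = 307
Opt10: 5·46 + 4·56 + 1·16 = 470
Opt11: 5·244 + 4·28 + 1·15 = 1347
Opt12: 5·57 + 4·31 + 1·6 = 415
Highest: Opt6 at 1348.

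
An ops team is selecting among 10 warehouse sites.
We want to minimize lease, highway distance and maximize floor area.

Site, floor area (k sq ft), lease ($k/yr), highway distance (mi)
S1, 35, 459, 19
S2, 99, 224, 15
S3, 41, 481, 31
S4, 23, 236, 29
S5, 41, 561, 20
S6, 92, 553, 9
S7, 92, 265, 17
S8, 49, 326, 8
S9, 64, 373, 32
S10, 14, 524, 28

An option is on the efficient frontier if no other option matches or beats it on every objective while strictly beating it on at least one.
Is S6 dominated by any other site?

S1: worse on floor area (35 vs 92).
S2: worse on highway distance (15 vs 9).
S3: worse on floor area (41 vs 92).
S4: worse on floor area (23 vs 92).
S5: worse on floor area (41 vs 92).
S7: worse on highway distance (17 vs 9).
S8: worse on floor area (49 vs 92).
S9: worse on floor area (64 vs 92).
S10: worse on floor area (14 vs 92).
No option is at least as good as S6 on every objective and strictly better on one.

No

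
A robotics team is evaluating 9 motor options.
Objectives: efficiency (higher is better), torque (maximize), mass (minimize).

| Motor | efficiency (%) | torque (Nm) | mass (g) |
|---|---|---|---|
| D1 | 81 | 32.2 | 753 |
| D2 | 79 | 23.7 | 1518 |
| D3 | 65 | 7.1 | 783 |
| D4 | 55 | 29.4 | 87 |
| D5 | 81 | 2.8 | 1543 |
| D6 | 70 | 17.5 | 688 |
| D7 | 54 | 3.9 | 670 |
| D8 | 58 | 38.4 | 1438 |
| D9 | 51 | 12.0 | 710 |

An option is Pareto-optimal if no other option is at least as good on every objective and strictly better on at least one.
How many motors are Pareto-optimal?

4

D1: not dominated.
D2: dominated by D1 (efficiency 81≥79, torque 32.2≥23.7, mass 753≤1518).
D3: dominated by D1 (efficiency 81≥65, torque 32.2≥7.1, mass 753≤783).
D4: not dominated (best mass).
D5: dominated by D1 (efficiency 81≥81, torque 32.2≥2.8, mass 753≤1543).
D6: not dominated.
D7: dominated by D4 (efficiency 55≥54, torque 29.4≥3.9, mass 87≤670).
D8: not dominated (best torque).
D9: dominated by D4 (efficiency 55≥51, torque 29.4≥12.0, mass 87≤710).
Pareto-optimal: D1, D4, D6, D8 → 4.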